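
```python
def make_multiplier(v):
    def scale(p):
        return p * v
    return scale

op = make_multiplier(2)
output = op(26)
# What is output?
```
52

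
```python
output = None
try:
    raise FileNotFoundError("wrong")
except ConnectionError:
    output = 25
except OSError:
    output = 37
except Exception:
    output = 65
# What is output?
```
37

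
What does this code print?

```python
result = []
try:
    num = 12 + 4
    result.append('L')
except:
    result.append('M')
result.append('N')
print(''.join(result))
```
LN

No exception, try block completes normally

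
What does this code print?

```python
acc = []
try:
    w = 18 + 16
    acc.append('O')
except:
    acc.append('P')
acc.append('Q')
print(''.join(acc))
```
OQ

No exception, try block completes normally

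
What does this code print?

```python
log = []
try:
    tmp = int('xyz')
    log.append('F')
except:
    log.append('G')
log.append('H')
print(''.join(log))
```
GH

Exception raised in try, caught by bare except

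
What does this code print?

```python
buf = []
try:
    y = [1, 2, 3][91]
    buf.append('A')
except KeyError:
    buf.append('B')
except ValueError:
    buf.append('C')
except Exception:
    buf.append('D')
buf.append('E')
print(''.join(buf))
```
DE

IndexError not specifically caught, falls to Exception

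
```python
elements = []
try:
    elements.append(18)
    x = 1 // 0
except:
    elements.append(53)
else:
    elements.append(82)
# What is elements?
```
[18, 53]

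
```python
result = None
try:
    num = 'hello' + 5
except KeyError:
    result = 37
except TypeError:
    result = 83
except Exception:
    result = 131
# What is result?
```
83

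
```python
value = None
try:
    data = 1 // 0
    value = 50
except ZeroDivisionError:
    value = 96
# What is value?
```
96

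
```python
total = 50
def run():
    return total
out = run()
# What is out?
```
50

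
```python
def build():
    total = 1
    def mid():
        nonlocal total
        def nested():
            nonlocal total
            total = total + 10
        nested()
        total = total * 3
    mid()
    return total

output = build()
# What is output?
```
33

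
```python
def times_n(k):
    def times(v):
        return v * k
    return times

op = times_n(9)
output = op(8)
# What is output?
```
72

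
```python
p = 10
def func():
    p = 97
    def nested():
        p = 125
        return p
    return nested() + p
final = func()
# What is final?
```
222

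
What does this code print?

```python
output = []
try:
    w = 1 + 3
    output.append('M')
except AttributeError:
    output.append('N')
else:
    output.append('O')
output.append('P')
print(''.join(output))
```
MOP

else block runs when no exception occurs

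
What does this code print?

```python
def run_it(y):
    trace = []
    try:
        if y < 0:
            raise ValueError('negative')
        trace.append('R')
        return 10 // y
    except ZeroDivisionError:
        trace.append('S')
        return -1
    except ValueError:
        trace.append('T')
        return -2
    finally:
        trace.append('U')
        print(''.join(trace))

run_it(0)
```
RSU

y=0 causes ZeroDivisionError, caught, finally prints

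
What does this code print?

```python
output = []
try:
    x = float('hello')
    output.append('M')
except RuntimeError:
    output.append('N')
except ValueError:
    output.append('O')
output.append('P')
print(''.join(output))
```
OP

ValueError is caught by its specific handler, not RuntimeError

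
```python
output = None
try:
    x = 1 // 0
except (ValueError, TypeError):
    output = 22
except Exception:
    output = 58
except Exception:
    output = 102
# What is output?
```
58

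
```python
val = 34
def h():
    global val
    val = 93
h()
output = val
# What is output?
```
93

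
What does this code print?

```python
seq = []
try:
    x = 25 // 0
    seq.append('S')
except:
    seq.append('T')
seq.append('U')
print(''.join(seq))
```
TU

Exception raised in try, caught by bare except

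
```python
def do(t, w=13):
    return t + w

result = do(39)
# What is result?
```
52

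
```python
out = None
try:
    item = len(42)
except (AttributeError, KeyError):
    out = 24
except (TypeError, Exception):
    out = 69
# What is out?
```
69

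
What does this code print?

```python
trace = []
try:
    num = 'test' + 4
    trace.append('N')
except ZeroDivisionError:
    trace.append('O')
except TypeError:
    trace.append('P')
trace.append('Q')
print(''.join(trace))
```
PQ

TypeError is caught by its specific handler, not ZeroDivisionError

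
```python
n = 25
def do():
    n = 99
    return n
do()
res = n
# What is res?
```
25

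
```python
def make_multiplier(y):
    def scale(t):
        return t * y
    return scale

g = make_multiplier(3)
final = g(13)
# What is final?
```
39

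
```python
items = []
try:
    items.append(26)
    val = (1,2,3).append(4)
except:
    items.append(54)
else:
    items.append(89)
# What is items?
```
[26, 54]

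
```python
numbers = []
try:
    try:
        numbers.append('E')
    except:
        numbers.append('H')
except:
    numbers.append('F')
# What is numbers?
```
['E']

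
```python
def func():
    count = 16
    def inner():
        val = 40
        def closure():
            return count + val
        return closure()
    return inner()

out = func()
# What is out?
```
56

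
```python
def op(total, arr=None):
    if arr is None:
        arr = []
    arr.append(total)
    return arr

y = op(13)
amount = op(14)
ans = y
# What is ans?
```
[13]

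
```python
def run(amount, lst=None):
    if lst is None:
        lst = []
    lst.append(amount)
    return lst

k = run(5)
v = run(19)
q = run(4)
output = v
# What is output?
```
[19]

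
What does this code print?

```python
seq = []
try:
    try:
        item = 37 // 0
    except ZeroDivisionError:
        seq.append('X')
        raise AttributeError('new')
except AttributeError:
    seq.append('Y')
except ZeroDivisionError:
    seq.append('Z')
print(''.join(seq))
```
XY

New AttributeError raised, caught by outer AttributeError handler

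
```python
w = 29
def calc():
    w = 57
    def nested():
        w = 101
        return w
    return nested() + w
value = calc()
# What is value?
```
158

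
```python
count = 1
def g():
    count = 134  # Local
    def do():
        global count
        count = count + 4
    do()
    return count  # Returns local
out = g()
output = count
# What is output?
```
5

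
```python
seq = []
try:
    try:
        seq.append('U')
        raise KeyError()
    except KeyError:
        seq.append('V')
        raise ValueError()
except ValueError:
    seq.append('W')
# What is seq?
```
['U', 'V', 'W']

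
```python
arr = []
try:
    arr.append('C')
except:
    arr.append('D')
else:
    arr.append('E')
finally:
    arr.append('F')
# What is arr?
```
['C', 'E', 'F']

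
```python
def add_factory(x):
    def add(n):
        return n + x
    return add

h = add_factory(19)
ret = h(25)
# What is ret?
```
44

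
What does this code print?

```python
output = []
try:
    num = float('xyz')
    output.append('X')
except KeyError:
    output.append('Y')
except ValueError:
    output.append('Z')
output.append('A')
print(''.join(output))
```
ZA

ValueError is caught by its specific handler, not KeyError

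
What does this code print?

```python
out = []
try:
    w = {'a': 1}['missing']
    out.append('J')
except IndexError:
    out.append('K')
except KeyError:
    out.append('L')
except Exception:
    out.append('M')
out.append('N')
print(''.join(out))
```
LN

KeyError matches before generic Exception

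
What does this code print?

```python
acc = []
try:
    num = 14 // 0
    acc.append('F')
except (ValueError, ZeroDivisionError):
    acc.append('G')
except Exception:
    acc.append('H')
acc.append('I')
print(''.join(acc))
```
GI

ZeroDivisionError matches tuple containing it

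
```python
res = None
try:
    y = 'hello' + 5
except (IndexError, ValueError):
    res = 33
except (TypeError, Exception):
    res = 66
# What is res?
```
66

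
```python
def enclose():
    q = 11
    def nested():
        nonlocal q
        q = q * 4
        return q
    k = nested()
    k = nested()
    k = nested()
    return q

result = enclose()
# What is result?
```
704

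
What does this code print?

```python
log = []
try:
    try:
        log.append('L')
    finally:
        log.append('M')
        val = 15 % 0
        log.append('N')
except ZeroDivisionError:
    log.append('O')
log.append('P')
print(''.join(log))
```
LMOP

Exception in inner finally caught by outer except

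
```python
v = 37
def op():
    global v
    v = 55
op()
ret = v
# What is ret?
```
55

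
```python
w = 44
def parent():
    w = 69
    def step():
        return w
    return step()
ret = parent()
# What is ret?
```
69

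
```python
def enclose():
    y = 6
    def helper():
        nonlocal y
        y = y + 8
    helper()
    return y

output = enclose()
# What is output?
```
14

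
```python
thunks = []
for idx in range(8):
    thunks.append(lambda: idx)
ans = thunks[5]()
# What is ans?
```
7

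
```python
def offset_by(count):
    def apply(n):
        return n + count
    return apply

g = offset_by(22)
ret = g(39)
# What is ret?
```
61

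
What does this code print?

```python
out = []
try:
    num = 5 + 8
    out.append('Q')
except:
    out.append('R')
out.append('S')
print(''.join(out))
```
QS

No exception, try block completes normally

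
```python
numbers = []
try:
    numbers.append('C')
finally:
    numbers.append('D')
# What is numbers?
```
['C', 'D']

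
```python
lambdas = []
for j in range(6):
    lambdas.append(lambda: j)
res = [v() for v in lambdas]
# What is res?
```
[5, 5, 5, 5, 5, 5]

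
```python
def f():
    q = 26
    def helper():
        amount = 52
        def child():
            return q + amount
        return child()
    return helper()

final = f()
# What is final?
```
78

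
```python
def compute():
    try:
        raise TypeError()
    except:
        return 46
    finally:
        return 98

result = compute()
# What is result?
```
98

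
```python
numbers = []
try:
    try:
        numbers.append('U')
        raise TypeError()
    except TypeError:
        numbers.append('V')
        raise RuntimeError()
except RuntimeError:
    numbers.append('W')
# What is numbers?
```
['U', 'V', 'W']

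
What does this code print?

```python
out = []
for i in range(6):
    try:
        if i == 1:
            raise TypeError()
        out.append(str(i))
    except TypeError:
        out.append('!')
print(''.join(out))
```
0!2345

Exception on i=1 caught, loop continues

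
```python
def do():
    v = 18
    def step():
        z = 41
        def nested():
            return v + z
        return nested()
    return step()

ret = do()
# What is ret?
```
59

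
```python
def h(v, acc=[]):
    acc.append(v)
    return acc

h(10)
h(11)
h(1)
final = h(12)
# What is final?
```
[10, 11, 1, 12]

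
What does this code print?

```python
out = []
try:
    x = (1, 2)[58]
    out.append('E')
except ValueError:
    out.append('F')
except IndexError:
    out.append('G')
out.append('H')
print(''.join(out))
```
GH

IndexError is caught by its specific handler, not ValueError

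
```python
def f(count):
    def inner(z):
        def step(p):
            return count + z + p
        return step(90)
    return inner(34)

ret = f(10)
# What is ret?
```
134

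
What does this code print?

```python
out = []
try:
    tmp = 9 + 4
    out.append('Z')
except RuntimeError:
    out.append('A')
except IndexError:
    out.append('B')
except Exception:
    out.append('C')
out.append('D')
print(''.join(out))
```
ZD

No exception, try block completes normally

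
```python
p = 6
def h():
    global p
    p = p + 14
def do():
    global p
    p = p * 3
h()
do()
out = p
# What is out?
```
60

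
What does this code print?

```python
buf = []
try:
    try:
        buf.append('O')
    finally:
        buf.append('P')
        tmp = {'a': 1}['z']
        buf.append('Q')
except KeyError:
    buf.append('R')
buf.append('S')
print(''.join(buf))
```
OPRS

Exception in inner finally caught by outer except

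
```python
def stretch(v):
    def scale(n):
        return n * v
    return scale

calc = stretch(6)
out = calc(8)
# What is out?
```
48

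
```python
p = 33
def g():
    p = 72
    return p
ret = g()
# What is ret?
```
72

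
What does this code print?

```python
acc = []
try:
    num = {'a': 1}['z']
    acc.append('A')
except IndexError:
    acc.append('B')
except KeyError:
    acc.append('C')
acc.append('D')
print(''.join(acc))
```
CD

KeyError is caught by its specific handler, not IndexError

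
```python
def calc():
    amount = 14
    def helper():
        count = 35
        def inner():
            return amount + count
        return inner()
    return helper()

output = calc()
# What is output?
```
49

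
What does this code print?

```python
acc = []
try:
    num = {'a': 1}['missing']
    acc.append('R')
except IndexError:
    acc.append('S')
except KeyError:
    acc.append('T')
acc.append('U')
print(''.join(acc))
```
TU

KeyError is caught by its specific handler, not IndexError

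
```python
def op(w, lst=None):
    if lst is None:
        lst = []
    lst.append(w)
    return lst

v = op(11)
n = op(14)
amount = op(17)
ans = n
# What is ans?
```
[14]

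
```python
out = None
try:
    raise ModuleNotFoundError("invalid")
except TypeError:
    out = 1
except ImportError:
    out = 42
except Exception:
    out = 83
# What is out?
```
42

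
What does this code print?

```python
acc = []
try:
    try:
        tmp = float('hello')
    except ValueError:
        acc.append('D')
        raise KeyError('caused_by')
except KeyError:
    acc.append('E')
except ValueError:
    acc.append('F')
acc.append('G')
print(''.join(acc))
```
DEG

KeyError raised and caught, original ValueError not re-raised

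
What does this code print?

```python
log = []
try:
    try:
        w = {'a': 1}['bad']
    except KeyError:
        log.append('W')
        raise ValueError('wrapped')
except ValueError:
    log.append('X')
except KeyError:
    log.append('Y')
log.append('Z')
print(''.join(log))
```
WXZ

ValueError raised and caught, original KeyError not re-raised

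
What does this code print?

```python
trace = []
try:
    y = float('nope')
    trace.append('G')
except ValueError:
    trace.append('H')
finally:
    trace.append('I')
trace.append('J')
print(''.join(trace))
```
HIJ

finally always runs, even after exception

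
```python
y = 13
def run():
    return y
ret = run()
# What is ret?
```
13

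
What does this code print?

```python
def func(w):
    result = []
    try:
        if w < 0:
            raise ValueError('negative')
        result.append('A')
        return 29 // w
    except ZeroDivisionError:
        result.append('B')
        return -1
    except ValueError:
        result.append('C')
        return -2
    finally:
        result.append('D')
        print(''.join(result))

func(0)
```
ABD

w=0 causes ZeroDivisionError, caught, finally prints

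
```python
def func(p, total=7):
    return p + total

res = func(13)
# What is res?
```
20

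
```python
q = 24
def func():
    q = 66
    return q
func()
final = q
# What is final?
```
24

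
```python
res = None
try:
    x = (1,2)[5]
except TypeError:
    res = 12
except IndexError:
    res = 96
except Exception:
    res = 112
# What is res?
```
96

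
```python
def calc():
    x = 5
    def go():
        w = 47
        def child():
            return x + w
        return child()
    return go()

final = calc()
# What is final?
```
52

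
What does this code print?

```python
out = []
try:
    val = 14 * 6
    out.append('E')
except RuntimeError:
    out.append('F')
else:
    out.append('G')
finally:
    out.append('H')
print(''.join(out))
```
EGH

else runs before finally when no exception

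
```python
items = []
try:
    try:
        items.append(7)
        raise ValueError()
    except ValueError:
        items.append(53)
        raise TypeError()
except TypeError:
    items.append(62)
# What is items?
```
[7, 53, 62]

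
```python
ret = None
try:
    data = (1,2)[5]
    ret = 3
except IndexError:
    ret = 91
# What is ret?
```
91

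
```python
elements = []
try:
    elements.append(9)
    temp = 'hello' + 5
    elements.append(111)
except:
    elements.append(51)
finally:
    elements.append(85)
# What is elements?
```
[9, 51, 85]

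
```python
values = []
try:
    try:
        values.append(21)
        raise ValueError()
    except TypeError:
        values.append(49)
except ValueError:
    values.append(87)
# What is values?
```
[21, 87]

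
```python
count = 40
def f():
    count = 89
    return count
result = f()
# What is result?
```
89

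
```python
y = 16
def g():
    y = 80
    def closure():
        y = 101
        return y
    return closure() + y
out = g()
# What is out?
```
181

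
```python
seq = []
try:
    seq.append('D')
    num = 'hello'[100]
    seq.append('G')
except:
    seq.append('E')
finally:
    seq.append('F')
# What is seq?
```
['D', 'E', 'F']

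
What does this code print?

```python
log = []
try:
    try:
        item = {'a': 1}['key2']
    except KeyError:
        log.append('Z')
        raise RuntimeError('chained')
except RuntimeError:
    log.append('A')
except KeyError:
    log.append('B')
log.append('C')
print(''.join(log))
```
ZAC

RuntimeError raised and caught, original KeyError not re-raised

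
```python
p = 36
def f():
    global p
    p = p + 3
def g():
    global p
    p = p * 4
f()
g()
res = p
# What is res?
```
156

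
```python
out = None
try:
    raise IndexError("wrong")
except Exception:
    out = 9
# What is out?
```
9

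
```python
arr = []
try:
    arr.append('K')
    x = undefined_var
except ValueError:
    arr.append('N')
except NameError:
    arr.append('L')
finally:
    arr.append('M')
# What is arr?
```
['K', 'L', 'M']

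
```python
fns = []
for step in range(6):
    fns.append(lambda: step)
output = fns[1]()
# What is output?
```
5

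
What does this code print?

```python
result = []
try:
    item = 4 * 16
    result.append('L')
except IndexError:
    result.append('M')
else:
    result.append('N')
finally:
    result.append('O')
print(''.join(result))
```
LNO

else runs before finally when no exception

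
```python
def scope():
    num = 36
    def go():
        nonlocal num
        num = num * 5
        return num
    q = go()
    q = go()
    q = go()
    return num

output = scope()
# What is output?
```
4500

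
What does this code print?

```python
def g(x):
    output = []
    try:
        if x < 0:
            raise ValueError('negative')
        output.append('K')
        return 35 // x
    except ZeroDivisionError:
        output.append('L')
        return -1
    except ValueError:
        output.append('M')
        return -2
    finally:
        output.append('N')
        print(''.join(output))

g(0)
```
KLN

x=0 causes ZeroDivisionError, caught, finally prints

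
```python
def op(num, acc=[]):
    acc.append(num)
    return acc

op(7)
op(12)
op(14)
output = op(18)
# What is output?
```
[7, 12, 14, 18]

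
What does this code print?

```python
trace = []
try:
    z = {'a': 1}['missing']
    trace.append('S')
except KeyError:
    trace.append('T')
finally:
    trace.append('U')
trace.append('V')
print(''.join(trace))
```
TUV

finally always runs, even after exception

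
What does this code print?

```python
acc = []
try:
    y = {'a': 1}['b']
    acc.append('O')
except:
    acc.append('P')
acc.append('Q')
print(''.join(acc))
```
PQ

Exception raised in try, caught by bare except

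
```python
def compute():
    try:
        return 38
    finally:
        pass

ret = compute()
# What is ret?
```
38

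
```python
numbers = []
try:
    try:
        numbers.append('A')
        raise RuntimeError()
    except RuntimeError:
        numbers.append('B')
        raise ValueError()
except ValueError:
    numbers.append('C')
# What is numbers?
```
['A', 'B', 'C']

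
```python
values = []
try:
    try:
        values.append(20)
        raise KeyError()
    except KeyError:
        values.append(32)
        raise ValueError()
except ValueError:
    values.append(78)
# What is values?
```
[20, 32, 78]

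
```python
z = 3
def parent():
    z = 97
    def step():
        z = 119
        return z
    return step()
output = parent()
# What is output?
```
119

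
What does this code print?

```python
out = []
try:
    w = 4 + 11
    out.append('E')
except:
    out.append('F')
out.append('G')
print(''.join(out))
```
EG

No exception, try block completes normally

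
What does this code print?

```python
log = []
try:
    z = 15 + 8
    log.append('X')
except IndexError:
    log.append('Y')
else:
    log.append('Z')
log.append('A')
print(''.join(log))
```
XZA

else block runs when no exception occurs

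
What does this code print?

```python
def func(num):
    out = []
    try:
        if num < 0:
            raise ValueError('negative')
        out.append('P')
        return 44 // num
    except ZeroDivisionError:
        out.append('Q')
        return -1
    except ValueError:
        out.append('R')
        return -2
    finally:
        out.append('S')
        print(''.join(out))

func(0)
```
PQS

num=0 causes ZeroDivisionError, caught, finally prints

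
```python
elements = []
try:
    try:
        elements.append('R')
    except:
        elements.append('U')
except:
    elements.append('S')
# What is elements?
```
['R']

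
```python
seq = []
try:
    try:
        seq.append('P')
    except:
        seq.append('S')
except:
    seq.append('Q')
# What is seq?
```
['P']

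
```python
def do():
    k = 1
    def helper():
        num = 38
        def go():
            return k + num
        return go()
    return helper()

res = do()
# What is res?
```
39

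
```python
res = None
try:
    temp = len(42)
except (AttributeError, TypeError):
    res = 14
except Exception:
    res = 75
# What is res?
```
14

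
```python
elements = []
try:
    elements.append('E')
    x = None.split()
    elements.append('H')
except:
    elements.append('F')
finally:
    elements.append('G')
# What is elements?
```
['E', 'F', 'G']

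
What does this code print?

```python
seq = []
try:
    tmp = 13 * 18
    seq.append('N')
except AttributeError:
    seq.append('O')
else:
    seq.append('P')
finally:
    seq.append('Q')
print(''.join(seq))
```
NPQ

else runs before finally when no exception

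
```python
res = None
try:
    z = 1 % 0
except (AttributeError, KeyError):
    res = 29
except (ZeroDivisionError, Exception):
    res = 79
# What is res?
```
79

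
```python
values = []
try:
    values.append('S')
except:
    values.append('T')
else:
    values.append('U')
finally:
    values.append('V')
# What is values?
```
['S', 'U', 'V']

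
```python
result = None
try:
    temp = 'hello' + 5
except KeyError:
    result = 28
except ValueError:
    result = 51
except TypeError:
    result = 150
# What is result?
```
150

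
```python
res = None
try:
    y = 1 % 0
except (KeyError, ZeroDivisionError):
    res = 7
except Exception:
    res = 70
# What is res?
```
7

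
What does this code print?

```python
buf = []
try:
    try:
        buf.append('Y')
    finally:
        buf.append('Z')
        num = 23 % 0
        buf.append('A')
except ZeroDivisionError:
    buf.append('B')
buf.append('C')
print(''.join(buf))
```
YZBC

Exception in inner finally caught by outer except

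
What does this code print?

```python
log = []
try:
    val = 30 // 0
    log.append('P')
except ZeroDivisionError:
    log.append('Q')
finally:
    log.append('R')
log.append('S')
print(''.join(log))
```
QRS

finally always runs, even after exception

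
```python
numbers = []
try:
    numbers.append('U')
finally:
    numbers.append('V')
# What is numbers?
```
['U', 'V']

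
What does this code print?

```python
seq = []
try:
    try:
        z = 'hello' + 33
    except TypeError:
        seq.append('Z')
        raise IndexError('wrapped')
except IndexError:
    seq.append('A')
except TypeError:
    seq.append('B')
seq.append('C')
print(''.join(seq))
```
ZAC

IndexError raised and caught, original TypeError not re-raised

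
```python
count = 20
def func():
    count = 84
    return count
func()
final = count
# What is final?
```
20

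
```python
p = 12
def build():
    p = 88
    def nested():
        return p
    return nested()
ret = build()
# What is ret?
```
88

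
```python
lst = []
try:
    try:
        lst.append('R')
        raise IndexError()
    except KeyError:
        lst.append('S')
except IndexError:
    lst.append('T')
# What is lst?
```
['R', 'T']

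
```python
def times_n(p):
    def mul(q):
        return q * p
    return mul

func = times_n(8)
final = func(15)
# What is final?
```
120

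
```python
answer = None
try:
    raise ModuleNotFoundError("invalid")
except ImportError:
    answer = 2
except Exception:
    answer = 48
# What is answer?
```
2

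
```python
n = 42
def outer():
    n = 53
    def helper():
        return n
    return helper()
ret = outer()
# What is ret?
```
53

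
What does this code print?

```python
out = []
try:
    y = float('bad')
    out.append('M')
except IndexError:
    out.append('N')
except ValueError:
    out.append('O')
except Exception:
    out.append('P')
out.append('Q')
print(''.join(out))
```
OQ

ValueError matches before generic Exception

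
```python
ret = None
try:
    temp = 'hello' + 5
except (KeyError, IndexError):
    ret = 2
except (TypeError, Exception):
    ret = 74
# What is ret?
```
74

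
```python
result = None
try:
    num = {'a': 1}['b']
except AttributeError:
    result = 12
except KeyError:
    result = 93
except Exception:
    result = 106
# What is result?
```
93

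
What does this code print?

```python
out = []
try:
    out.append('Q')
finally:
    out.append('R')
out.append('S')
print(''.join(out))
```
QRS

try/finally without except, no exception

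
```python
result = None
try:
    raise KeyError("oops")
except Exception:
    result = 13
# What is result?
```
13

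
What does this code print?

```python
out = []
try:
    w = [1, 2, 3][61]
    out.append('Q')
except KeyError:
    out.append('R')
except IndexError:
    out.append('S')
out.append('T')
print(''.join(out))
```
ST

IndexError is caught by its specific handler, not KeyError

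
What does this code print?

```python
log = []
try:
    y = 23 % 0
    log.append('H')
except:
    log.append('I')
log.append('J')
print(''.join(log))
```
IJ

Exception raised in try, caught by bare except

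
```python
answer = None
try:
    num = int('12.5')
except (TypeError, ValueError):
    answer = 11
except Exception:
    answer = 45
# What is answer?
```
11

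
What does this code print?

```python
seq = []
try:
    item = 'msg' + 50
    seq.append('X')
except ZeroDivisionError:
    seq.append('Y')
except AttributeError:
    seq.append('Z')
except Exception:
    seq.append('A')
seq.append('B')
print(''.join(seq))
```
AB

TypeError not specifically caught, falls to Exception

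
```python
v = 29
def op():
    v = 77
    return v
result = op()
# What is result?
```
77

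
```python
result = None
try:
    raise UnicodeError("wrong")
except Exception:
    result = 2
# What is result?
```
2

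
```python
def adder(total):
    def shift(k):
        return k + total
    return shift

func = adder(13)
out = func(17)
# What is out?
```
30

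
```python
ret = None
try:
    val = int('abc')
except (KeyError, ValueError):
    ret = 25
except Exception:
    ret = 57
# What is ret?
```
25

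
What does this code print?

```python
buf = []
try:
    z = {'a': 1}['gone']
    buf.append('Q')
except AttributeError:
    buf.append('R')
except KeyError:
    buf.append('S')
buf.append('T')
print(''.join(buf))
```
ST

KeyError is caught by its specific handler, not AttributeError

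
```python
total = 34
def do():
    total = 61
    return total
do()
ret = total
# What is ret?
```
34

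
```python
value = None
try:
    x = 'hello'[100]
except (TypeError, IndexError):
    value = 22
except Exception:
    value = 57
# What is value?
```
22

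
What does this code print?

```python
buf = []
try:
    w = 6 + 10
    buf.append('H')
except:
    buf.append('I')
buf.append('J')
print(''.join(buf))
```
HJ

No exception, try block completes normally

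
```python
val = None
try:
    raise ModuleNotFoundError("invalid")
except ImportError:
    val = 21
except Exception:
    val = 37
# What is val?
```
21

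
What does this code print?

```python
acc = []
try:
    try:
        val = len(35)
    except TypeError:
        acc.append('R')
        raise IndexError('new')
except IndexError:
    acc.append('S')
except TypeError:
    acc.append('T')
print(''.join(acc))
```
RS

New IndexError raised, caught by outer IndexError handler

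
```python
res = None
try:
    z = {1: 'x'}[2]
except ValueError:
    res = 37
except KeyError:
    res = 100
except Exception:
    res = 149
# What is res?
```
100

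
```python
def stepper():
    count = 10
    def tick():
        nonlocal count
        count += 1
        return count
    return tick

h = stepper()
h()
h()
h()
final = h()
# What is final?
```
14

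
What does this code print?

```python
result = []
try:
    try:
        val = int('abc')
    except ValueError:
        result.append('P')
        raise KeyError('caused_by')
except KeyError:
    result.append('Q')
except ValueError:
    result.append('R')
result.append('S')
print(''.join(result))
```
PQS

KeyError raised and caught, original ValueError not re-raised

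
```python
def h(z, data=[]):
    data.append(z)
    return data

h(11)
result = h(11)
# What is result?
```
[11, 11]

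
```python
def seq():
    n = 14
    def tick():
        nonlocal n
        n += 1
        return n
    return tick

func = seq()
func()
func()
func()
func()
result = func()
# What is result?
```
19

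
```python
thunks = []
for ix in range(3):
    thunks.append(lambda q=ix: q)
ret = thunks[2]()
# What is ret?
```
2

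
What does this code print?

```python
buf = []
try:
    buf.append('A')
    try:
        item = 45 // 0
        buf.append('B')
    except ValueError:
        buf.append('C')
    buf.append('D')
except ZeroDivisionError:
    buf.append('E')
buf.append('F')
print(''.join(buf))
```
AEF

Inner handler doesn't match, propagates to outer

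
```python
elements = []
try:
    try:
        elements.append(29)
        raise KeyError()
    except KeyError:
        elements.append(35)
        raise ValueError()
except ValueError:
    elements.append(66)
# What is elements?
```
[29, 35, 66]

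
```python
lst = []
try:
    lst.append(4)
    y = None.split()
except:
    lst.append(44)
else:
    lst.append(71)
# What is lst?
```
[4, 44]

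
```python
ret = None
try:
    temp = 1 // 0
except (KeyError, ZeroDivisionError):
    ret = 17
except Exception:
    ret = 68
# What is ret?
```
17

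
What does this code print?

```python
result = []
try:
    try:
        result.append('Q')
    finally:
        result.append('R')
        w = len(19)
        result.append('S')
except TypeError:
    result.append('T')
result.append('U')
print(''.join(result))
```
QRTU

Exception in inner finally caught by outer except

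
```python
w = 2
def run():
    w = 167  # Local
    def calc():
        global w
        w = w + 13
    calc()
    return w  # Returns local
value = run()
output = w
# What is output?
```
15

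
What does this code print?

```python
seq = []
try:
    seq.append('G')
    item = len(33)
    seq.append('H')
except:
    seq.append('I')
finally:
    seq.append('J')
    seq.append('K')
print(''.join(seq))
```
GIJK

Code before exception runs, then except, then all of finally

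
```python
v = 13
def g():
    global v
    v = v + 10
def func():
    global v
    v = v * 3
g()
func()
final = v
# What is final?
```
69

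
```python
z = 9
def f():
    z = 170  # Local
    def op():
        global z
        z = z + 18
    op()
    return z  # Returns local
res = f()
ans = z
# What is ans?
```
27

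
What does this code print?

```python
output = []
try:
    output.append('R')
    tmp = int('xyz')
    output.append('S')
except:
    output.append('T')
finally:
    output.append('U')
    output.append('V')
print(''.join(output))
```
RTUV

Code before exception runs, then except, then all of finally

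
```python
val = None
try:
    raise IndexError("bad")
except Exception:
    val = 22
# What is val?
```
22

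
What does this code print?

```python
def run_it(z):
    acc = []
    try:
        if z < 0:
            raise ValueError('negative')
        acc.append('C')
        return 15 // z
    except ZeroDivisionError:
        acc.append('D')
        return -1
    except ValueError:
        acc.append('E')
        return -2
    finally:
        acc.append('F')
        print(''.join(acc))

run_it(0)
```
CDF

z=0 causes ZeroDivisionError, caught, finally prints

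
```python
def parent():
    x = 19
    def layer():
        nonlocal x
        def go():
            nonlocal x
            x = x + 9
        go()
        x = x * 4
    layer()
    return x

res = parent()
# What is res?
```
112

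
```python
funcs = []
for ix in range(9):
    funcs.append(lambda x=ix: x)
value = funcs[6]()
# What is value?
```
6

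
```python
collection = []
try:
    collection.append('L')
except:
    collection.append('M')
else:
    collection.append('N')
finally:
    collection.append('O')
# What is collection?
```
['L', 'N', 'O']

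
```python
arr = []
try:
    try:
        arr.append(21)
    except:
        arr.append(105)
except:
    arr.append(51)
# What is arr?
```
[21]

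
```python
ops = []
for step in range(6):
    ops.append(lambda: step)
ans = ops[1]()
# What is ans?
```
5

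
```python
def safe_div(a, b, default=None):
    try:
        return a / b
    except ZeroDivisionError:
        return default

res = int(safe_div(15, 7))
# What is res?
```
2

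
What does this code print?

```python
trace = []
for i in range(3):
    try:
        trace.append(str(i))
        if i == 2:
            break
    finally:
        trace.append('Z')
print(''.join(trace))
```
0Z1Z2Z

finally runs even when breaking out of loop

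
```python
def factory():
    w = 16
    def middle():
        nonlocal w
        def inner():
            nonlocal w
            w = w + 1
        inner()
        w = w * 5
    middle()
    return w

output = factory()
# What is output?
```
85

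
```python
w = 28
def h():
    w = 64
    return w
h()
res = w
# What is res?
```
28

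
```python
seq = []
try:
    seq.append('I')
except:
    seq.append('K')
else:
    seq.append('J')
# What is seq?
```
['I', 'J']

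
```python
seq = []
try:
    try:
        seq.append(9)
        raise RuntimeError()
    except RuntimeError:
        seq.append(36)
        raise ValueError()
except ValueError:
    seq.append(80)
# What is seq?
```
[9, 36, 80]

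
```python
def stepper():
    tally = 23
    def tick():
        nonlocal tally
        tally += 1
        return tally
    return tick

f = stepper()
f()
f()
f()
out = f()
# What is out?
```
27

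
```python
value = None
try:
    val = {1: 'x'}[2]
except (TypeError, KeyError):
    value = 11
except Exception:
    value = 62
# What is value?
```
11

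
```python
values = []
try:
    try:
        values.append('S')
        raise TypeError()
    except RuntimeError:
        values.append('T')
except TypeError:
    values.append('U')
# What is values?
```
['S', 'U']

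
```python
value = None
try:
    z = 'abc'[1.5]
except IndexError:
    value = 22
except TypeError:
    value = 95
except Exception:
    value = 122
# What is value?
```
95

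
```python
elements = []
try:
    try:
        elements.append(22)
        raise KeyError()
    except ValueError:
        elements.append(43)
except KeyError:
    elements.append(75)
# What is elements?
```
[22, 75]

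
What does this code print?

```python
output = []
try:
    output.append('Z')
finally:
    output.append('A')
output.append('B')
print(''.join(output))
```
ZAB

try/finally without except, no exception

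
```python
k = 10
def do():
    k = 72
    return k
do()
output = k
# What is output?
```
10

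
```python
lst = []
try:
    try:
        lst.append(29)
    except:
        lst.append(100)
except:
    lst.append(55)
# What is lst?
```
[29]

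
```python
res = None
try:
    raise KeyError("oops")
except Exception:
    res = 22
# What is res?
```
22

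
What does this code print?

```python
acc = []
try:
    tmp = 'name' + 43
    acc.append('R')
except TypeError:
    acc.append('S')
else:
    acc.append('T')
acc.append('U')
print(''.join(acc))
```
SU

else block skipped when exception is caught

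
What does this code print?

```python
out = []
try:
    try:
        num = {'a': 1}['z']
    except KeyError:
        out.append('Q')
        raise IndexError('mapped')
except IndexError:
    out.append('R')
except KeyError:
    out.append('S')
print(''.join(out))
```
QR

New IndexError raised, caught by outer IndexError handler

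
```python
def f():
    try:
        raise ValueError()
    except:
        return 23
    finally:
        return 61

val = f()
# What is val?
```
61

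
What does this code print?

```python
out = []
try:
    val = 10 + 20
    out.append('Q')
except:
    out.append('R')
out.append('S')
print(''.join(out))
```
QS

No exception, try block completes normally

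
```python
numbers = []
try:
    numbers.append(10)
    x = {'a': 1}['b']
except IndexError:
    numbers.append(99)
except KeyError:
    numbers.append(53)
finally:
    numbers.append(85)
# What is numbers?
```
[10, 53, 85]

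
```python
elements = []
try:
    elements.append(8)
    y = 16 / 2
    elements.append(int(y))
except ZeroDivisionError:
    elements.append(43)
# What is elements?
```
[8, 8]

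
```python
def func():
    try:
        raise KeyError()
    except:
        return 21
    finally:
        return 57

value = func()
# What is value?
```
57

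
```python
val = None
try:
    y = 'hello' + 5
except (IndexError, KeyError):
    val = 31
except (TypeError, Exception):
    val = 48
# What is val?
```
48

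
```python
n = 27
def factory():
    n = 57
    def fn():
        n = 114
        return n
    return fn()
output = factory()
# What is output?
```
114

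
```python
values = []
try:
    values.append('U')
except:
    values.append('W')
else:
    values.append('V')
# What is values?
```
['U', 'V']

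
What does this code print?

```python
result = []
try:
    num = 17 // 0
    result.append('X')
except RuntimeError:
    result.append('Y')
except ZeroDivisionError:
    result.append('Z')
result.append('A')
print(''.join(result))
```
ZA

ZeroDivisionError is caught by its specific handler, not RuntimeError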